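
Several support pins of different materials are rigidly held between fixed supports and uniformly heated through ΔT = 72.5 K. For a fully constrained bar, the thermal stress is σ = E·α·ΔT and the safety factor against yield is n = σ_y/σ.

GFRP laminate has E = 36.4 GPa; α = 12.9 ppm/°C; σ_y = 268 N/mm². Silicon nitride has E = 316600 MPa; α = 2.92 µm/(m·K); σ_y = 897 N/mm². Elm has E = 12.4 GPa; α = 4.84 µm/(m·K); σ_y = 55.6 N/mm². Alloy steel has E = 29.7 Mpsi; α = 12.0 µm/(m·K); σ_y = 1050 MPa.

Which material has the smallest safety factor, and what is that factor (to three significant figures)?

alloy steel, n = 5.89

With everything in SI (GPa, ×10⁻⁶/K, MPa):
  GFRP laminate: E = 36.40, α = 12.9, σ_y = 268.0 → σ = 34.0 MPa, n = 7.87
  silicon nitride: E = 316.6, α = 2.92, σ_y = 897.0 → σ = 67.0 MPa, n = 13.4
  elm: E = 12.40, α = 4.84, σ_y = 55.60 → σ = 4.35 MPa, n = 12.8
  alloy steel: E = 204.8, α = 12.0, σ_y = 1050 → σ = 178 MPa, n = 5.89
The minimum is alloy steel at n = 5.89.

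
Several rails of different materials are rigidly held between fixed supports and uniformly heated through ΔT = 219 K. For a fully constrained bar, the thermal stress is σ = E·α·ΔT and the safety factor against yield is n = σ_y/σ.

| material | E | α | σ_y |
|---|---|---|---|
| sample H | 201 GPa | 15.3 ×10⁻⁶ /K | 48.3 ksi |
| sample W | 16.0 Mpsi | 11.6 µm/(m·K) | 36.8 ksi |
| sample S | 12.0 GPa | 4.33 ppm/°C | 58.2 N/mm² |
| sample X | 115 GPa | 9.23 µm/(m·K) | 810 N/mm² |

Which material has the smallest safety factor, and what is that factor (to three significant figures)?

sample H, n = 0.494

Per material, after unit conversion:
  sample H: E = 201.0, α = 15.3, σ_y = 333.0 → σ = 673 MPa, n = 0.494
  sample W: E = 110.3, α = 11.6, σ_y = 253.7 → σ = 280 MPa, n = 0.905
  sample S: E = 12.00, α = 4.33, σ_y = 58.20 → σ = 11.4 MPa, n = 5.11
  sample X: E = 115.0, α = 9.23, σ_y = 810.0 → σ = 232 MPa, n = 3.48
The minimum is sample H at n = 0.494.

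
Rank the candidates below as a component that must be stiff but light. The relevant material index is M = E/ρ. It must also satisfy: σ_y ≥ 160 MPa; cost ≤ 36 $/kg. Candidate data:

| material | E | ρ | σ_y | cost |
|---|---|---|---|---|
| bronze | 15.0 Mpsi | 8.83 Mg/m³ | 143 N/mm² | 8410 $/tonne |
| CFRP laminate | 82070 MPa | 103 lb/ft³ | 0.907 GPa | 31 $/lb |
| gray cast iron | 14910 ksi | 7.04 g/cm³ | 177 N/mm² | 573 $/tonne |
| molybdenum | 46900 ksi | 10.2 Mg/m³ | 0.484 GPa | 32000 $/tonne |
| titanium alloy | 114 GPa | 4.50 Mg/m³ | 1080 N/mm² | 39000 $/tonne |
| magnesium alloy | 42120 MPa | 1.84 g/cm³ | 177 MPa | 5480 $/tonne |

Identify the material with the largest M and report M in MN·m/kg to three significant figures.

Screen on constraints: σ_y ≥ 160 MPa; cost ≤ 36 $/kg. Survivors: gray cast iron, molybdenum, magnesium alloy.
Convert each candidate to consistent units, then evaluate M:
  gray cast iron: E = 102.8 GPa, ρ = 7040 kg/m³
  molybdenum: E = 323.4 GPa, ρ = 10200 kg/m³
  magnesium alloy: E = 42.12 GPa, ρ = 1840 kg/m³
  molybdenum: M = 31.7 MN·m/kg
  magnesium alloy: M = 22.9 MN·m/kg
  gray cast iron: M = 14.6 MN·m/kg
The maximum is for molybdenum.

molybdenum, M = 31.7 MN·m/kg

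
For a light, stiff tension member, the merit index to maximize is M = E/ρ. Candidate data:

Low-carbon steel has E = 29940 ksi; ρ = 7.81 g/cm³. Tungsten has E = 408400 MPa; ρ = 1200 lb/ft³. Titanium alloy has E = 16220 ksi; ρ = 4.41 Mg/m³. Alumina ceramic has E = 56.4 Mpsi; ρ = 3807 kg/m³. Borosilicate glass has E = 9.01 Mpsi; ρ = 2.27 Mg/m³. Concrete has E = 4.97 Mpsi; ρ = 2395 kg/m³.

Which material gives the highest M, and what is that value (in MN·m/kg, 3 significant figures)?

After converting to SI:
  low-carbon steel: E = 206.4 GPa, ρ = 7810 kg/m³
  tungsten: E = 408.4 GPa, ρ = 19220 kg/m³
  titanium alloy: E = 111.8 GPa, ρ = 4410 kg/m³
  alumina ceramic: E = 388.9 GPa, ρ = 3807 kg/m³
  borosilicate glass: E = 62.12 GPa, ρ = 2270 kg/m³
  concrete: E = 34.27 GPa, ρ = 2395 kg/m³
  alumina ceramic: M = 102 MN·m/kg
  borosilicate glass: M = 27.4 MN·m/kg
  low-carbon steel: M = 26.4 MN·m/kg
  titanium alloy: M = 25.4 MN·m/kg
  tungsten: M = 21.2 MN·m/kg
  concrete: M = 14.3 MN·m/kg
The maximum is for alumina ceramic.

alumina ceramic, M = 102 MN·m/kg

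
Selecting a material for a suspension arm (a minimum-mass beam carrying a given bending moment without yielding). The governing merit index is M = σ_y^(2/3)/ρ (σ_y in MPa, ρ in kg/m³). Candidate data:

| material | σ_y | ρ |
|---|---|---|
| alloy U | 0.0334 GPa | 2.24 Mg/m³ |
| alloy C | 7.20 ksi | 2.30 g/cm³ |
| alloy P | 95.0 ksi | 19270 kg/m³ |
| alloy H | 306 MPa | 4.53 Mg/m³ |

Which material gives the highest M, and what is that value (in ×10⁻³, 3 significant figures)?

alloy H, M = 10.0×10⁻³

After converting to SI:
  alloy U: σ_y = 33.40 MPa, ρ = 2240 kg/m³
  alloy C: σ_y = 49.64 MPa, ρ = 2300 kg/m³
  alloy P: σ_y = 655.0 MPa, ρ = 19270 kg/m³
  alloy H: σ_y = 306.0 MPa, ρ = 4530 kg/m³
  alloy H: M = 10.0×10⁻³
  alloy C: M = 5.87×10⁻³
  alloy U: M = 4.63×10⁻³
  alloy P: M = 3.91×10⁻³
The maximum is for alloy H.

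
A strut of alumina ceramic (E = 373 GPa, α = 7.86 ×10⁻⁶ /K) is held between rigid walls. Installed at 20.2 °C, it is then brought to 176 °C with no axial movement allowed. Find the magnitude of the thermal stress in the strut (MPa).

457 MPa

ΔT = 155.8 K. Constrained thermal stress σ = E·α·ΔT = 373.0×10³ MPa × 7.86×10⁻⁶ × 155.8 = 457 MPa (compressive).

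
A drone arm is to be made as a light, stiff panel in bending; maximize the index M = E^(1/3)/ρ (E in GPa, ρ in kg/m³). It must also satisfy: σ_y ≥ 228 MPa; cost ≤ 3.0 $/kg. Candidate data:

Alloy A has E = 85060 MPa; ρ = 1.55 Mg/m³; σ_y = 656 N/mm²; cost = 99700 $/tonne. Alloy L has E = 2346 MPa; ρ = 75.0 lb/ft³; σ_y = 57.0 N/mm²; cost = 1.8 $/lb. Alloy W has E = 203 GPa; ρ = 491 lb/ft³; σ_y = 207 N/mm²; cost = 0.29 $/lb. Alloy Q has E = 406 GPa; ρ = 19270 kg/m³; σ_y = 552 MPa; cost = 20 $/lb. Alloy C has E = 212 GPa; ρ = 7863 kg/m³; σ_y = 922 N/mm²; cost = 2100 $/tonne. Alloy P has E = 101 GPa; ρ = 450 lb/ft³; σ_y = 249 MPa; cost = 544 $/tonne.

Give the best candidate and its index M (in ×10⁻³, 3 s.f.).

Screen on constraints: σ_y ≥ 228 MPa; cost ≤ 3.0 $/kg. Survivors: alloy C, alloy P.
Putting every candidate on a common basis:
  alloy C: E = 212.0 GPa, ρ = 7863 kg/m³
  alloy P: E = 101.0 GPa, ρ = 7208 kg/m³
  alloy C: M = 0.758×10⁻³
  alloy P: M = 0.646×10⁻³
The maximum is for alloy C.

alloy C, M = 0.758×10⁻³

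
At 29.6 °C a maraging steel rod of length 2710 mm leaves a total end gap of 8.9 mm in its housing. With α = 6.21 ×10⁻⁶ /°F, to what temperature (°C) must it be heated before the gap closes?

α = 6.21×10⁻⁶/°F × 9/5 = 11.2×10⁻⁶/K.
α·L₀·ΔT = 8.9 mm ⇒ ΔT = 8.9 / (11.2×10⁻⁶ × 2710.0) = 293.8 K.
T = 29.6 + 293.8 = 323.4 °C.

323 °C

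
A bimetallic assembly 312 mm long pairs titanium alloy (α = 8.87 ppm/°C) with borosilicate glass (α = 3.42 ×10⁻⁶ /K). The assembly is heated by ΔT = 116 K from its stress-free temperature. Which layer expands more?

titanium alloy

α(titanium alloy) = 8.87×10⁻⁶/K vs α(borosilicate glass) = 3.42×10⁻⁶/K.
Higher α expands more for the same ΔT: titanium alloy.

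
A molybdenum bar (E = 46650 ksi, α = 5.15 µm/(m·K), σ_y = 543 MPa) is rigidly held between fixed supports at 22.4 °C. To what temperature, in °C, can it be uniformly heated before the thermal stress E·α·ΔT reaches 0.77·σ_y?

E = 46650 ksi = 321.6 GPa.
E·α·ΔT = 418.1 MPa ⇒ ΔT = 418.1 / (321.6×10³ × 5.15×10⁻⁶) = 252.4 K.
T = 22.4 + 252.4 = 274.8 °C.

275 °C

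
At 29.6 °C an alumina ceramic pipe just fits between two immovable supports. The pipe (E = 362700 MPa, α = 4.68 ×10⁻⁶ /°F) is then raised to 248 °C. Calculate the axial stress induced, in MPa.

667 MPa

E = 362700 MPa = 362.7 GPa.
α = 4.68×10⁻⁶/°F × 9/5 = 8.42×10⁻⁶/K.
ΔT = 218.4 K. Constrained thermal stress σ = E·α·ΔT = 362.7×10³ MPa × 8.42×10⁻⁶ × 218.4 = 667 MPa (compressive).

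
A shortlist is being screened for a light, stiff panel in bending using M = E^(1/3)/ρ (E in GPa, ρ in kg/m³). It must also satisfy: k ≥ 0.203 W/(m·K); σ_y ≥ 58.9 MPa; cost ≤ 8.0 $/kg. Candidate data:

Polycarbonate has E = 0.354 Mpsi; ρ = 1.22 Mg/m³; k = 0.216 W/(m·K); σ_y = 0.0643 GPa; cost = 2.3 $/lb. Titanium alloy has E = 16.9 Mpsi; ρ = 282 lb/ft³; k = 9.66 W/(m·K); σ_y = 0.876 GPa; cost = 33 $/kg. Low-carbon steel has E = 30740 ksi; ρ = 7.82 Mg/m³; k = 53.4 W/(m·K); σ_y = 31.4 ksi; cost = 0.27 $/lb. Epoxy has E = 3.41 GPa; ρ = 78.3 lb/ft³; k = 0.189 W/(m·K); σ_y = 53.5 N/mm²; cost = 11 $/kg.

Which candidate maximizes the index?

Screen on constraints: k ≥ 0.203 W/(m·K); σ_y ≥ 58.9 MPa; cost ≤ 8.0 $/kg. Survivors: polycarbonate, low-carbon steel.
Normalizing units and computing the index:
  polycarbonate: E = 2.441 GPa, ρ = 1220 kg/m³
  low-carbon steel: E = 211.9 GPa, ρ = 7820 kg/m³
  polycarbonate: M = 1.10×10⁻³
  low-carbon steel: M = 0.762×10⁻³
Polycarbonate ranks first.

polycarbonate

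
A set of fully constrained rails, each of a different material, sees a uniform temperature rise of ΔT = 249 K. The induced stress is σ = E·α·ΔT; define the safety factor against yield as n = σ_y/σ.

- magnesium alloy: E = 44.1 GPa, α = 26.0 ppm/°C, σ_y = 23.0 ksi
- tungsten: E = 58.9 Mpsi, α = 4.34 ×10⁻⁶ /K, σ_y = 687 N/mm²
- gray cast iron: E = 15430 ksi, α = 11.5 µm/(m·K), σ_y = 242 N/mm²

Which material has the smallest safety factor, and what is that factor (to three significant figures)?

magnesium alloy, n = 0.555

Converting E to GPa, α to ×10⁻⁶/K, σ_y to MPa, then σ and n for each:
  magnesium alloy: E = 44.10, α = 26.0, σ_y = 158.6 → σ = 286 MPa, n = 0.555
  tungsten: E = 406.1, α = 4.34, σ_y = 687.0 → σ = 439 MPa, n = 1.57
  gray cast iron: E = 106.4, α = 11.5, σ_y = 242.0 → σ = 305 MPa, n = 0.794
The minimum is magnesium alloy at n = 0.555.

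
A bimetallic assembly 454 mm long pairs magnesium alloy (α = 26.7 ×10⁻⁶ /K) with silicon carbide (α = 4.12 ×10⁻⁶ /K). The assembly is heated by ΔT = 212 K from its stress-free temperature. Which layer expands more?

magnesium alloy

α(magnesium alloy) = 26.7×10⁻⁶/K vs α(silicon carbide) = 4.12×10⁻⁶/K.
Higher α expands more for the same ΔT: magnesium alloy.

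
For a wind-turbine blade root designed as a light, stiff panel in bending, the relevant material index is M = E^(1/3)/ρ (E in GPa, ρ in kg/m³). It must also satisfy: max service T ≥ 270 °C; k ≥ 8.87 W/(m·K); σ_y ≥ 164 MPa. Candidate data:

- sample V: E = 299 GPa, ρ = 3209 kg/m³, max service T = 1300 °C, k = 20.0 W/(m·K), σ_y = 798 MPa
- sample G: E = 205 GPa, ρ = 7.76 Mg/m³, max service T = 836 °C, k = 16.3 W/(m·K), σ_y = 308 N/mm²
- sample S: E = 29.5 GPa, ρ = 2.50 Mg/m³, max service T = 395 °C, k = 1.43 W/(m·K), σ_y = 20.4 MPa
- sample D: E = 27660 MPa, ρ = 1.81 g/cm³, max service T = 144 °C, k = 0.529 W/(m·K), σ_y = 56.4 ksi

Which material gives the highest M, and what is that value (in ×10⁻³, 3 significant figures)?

sample V, M = 2.08×10⁻³

Screen on constraints: max service T ≥ 270 °C; k ≥ 8.87 W/(m·K); σ_y ≥ 164 MPa. Survivors: sample V, sample G.
Normalizing units and computing the index:
  sample V: E = 299.0 GPa, ρ = 3209 kg/m³
  sample G: E = 205.0 GPa, ρ = 7760 kg/m³
  sample V: M = 2.08×10⁻³
  sample G: M = 0.760×10⁻³
Sample V has the largest M.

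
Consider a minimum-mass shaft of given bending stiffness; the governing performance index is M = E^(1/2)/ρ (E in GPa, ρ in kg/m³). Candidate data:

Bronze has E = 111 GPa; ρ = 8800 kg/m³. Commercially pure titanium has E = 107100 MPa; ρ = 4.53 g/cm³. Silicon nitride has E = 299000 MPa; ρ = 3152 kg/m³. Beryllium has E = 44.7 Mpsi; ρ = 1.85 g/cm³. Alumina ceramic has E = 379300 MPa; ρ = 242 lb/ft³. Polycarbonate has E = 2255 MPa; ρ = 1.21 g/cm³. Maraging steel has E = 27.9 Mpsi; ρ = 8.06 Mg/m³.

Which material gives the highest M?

Normalizing units and computing the index:
  bronze: E = 111.0 GPa, ρ = 8800 kg/m³
  commercially pure titanium: E = 107.1 GPa, ρ = 4530 kg/m³
  silicon nitride: E = 299.0 GPa, ρ = 3152 kg/m³
  beryllium: E = 308.2 GPa, ρ = 1850 kg/m³
  alumina ceramic: E = 379.3 GPa, ρ = 3876 kg/m³
  polycarbonate: E = 2.255 GPa, ρ = 1210 kg/m³
  maraging steel: E = 192.4 GPa, ρ = 8060 kg/m³
  beryllium: M = 9.49×10⁻³
  silicon nitride: M = 5.49×10⁻³
  alumina ceramic: M = 5.02×10⁻³
  commercially pure titanium: M = 2.28×10⁻³
  maraging steel: M = 1.72×10⁻³
  polycarbonate: M = 1.24×10⁻³
  bronze: M = 1.20×10⁻³
Beryllium has the largest M.

beryllium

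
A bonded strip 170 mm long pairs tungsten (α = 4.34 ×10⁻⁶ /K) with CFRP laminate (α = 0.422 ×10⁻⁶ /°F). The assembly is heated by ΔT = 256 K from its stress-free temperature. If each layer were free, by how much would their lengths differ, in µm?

CFRP laminate: α = 0.422×10⁻⁶/°F × 9/5 = 0.760×10⁻⁶/K.
Δα = |4.34 − 0.760|×10⁻⁶/K = 3.58×10⁻⁶/K.
ΔL_mismatch = Δα·L·ΔT = 3.58×10⁻⁶ × 170.0 mm × 256.0 K = 156 µm.

156 µm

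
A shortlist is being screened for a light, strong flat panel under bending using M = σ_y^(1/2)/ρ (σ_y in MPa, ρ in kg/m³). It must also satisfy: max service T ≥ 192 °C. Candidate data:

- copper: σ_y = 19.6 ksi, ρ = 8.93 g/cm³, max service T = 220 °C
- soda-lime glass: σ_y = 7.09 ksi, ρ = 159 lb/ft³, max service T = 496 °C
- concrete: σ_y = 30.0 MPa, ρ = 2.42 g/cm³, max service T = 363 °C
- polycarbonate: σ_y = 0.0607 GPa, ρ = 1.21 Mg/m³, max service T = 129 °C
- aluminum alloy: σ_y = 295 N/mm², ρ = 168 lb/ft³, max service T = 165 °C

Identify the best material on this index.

Screen on constraints: max service T ≥ 192 °C. Survivors: copper, soda-lime glass, concrete.
Convert each candidate to consistent units, then evaluate M:
  copper: σ_y = 135.1 MPa, ρ = 8930 kg/m³
  soda-lime glass: σ_y = 48.88 MPa, ρ = 2547 kg/m³
  concrete: σ_y = 30.00 MPa, ρ = 2420 kg/m³
  soda-lime glass: M = 2.75×10⁻³
  concrete: M = 2.26×10⁻³
  copper: M = 1.30×10⁻³
The maximum is for soda-lime glass.

soda-lime glass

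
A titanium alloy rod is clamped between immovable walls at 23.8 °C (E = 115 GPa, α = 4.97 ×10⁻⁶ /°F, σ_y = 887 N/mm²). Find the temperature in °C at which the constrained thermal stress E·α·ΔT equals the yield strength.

886 °C

α = 4.97×10⁻⁶/°F × 9/5 = 8.95×10⁻⁶/K.
σ_y = 887 N/mm² = 887.0 MPa.
E·α·ΔT = 887.0 MPa ⇒ ΔT = 887.0 / (115.0×10³ × 8.95×10⁻⁶) = 862.2 K.
T = 23.8 + 862.2 = 886.0 °C.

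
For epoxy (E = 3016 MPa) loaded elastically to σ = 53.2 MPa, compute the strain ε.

E = 3016 MPa = 3.016 GPa = 3016 MPa.
ε = σ/E = 53.2 / 3016 = 0.0176.

0.0176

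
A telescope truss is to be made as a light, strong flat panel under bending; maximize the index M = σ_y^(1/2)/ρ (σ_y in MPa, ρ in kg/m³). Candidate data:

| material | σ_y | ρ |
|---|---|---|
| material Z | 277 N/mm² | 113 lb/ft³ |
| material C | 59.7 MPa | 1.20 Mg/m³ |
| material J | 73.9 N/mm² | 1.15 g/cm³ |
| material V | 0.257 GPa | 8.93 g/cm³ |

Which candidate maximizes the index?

material Z

In SI units:
  material Z: σ_y = 277.0 MPa, ρ = 1810 kg/m³
  material C: σ_y = 59.70 MPa, ρ = 1200 kg/m³
  material J: σ_y = 73.90 MPa, ρ = 1150 kg/m³
  material V: σ_y = 257.0 MPa, ρ = 8930 kg/m³
  material Z: M = 9.19×10⁻³
  material J: M = 7.48×10⁻³
  material C: M = 6.44×10⁻³
  material V: M = 1.80×10⁻³
Highest index: material Z.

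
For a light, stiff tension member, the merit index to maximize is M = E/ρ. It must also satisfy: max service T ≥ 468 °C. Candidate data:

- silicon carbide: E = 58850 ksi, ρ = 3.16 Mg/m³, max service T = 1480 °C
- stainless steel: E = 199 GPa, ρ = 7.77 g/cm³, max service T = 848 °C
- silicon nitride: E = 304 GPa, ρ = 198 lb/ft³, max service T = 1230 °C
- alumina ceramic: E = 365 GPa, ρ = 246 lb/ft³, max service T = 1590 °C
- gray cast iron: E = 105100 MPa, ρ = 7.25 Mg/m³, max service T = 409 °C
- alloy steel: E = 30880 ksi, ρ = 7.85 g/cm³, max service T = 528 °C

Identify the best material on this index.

silicon carbide

Screen on constraints: max service T ≥ 468 °C. Survivors: silicon carbide, stainless steel, silicon nitride, alumina ceramic, alloy steel.
Normalizing units and computing the index:
  silicon carbide: E = 405.8 GPa, ρ = 3160 kg/m³
  stainless steel: E = 199.0 GPa, ρ = 7770 kg/m³
  silicon nitride: E = 304.0 GPa, ρ = 3172 kg/m³
  alumina ceramic: E = 365.0 GPa, ρ = 3941 kg/m³
  alloy steel: E = 212.9 GPa, ρ = 7850 kg/m³
  silicon carbide: M = 128 MN·m/kg
  silicon nitride: M = 95.8 MN·m/kg
  alumina ceramic: M = 92.6 MN·m/kg
  alloy steel: M = 27.1 MN·m/kg
  stainless steel: M = 25.6 MN·m/kg
Silicon carbide ranks first.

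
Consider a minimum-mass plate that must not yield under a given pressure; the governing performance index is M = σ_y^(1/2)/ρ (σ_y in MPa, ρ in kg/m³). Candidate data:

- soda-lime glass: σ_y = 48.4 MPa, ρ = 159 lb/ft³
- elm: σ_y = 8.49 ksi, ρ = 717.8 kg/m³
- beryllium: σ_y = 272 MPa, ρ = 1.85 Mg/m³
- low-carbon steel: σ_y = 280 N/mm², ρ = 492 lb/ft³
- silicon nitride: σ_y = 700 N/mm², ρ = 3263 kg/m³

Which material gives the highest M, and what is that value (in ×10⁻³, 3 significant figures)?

elm, M = 10.7×10⁻³

Normalizing units and computing the index:
  soda-lime glass: σ_y = 48.40 MPa, ρ = 2547 kg/m³
  elm: σ_y = 58.54 MPa, ρ = 717.8 kg/m³
  beryllium: σ_y = 272.0 MPa, ρ = 1850 kg/m³
  low-carbon steel: σ_y = 280.0 MPa, ρ = 7881 kg/m³
  silicon nitride: σ_y = 700.0 MPa, ρ = 3263 kg/m³
  elm: M = 10.7×10⁻³
  beryllium: M = 8.91×10⁻³
  silicon nitride: M = 8.11×10⁻³
  soda-lime glass: M = 2.73×10⁻³
  low-carbon steel: M = 2.12×10⁻³
The maximum is for elm.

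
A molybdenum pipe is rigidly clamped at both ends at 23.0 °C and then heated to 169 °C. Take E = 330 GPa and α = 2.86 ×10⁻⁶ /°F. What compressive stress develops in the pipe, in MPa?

α = 2.86×10⁻⁶/°F × 9/5 = 5.15×10⁻⁶/K.
ΔT = 146.0 K. Constrained thermal stress σ = E·α·ΔT = 330.0×10³ MPa × 5.15×10⁻⁶ × 146.0 = 248 MPa (compressive).

248 MPa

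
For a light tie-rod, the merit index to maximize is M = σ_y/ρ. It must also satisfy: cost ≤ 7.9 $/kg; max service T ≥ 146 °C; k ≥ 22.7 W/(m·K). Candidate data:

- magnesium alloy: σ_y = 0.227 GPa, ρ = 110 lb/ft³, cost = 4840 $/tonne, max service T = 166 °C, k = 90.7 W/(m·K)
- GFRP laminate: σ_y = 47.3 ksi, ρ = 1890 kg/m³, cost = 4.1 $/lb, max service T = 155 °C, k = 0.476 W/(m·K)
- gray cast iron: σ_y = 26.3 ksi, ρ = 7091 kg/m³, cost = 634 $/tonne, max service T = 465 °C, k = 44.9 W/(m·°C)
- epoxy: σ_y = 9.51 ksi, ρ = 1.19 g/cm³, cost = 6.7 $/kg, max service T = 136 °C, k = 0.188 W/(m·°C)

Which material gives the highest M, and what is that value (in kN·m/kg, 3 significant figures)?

Screen on constraints: cost ≤ 7.9 $/kg; max service T ≥ 146 °C; k ≥ 22.7 W/(m·K). Survivors: magnesium alloy, gray cast iron.
Putting every candidate on a common basis:
  magnesium alloy: σ_y = 227.0 MPa, ρ = 1762 kg/m³
  gray cast iron: σ_y = 181.3 MPa, ρ = 7091 kg/m³
  magnesium alloy: M = 129 kN·m/kg
  gray cast iron: M = 25.6 kN·m/kg
Magnesium alloy ranks first.

magnesium alloy, M = 129 kN·m/kg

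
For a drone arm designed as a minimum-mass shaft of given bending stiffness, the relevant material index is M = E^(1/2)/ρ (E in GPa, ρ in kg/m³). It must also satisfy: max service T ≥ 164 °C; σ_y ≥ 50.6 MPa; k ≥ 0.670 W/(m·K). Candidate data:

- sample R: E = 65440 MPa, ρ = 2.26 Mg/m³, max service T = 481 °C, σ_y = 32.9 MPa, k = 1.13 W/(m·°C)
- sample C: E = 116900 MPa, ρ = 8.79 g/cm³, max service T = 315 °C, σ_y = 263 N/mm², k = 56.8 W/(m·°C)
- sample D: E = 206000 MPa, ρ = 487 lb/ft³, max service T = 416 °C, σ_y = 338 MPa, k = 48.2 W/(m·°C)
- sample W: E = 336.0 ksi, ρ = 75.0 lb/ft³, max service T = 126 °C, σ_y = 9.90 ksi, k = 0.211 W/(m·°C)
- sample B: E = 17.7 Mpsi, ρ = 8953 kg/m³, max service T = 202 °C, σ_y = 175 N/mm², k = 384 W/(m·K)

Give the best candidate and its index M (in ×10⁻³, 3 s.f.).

Screen on constraints: max service T ≥ 164 °C; σ_y ≥ 50.6 MPa; k ≥ 0.670 W/(m·K). Survivors: sample C, sample D, sample B.
Putting every candidate on a common basis:
  sample C: E = 116.9 GPa, ρ = 8790 kg/m³
  sample D: E = 206.0 GPa, ρ = 7801 kg/m³
  sample B: E = 122.0 GPa, ρ = 8953 kg/m³
  sample D: M = 1.84×10⁻³
  sample B: M = 1.23×10⁻³
  sample C: M = 1.23×10⁻³
Highest index: sample D.

sample D, M = 1.84×10⁻³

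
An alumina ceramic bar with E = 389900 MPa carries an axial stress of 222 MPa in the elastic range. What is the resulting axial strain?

5.69×10⁻⁴

E = 389900 MPa = 389.9 GPa = 389900 MPa.
ε = σ/E = 222 / 389900 = 5.69×10⁻⁴.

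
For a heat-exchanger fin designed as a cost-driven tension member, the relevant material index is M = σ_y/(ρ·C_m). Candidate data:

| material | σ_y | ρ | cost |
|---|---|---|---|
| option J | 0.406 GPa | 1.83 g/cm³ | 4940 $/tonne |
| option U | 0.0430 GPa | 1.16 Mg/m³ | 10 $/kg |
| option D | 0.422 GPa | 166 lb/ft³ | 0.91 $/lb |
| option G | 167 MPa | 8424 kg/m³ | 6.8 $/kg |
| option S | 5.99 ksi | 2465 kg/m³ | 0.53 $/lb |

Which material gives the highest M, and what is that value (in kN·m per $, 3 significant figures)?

option D, M = 79.1 kN·m per $

Putting every candidate on a common basis:
  option J: σ_y = 406.0 MPa, ρ = 1830 kg/m³, cost = 4.940 $/kg
  option U: σ_y = 43.00 MPa, ρ = 1160 kg/m³, cost = 10.00 $/kg
  option D: σ_y = 422.0 MPa, ρ = 2659 kg/m³, cost = 2.006 $/kg
  option G: σ_y = 167.0 MPa, ρ = 8424 kg/m³, cost = 6.800 $/kg
  option S: σ_y = 41.30 MPa, ρ = 2465 kg/m³, cost = 1.168 $/kg
  option D: M = 79.1 kN·m per $
  option J: M = 44.9 kN·m per $
  option S: M = 14.3 kN·m per $
  option U: M = 3.71 kN·m per $
  option G: M = 2.92 kN·m per $
Highest index: option D.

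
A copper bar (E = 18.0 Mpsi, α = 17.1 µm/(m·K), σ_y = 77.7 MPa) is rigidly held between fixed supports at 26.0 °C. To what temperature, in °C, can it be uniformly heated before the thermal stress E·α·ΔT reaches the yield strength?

E = 18.0 Mpsi = 124.1 GPa.
E·α·ΔT = 77.70 MPa ⇒ ΔT = 77.70 / (124.1×10³ × 17.1×10⁻⁶) = 36.61 K.
T = 26.0 + 36.61 = 62.61 °C.

62.6 °C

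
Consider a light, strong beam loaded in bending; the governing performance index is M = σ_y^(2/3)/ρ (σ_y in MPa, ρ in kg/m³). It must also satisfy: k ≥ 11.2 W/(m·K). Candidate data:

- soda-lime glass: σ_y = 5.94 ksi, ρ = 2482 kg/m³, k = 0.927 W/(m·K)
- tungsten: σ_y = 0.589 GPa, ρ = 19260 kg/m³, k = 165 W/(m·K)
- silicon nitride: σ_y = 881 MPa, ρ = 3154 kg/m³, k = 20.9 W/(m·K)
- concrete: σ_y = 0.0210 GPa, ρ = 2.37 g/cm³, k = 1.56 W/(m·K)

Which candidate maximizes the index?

Screen on constraints: k ≥ 11.2 W/(m·K). Survivors: tungsten, silicon nitride.
In SI units:
  tungsten: σ_y = 589.0 MPa, ρ = 19260 kg/m³
  silicon nitride: σ_y = 881.0 MPa, ρ = 3154 kg/m³
  silicon nitride: M = 29.1×10⁻³
  tungsten: M = 3.65×10⁻³
Highest index: silicon nitride.

silicon nitride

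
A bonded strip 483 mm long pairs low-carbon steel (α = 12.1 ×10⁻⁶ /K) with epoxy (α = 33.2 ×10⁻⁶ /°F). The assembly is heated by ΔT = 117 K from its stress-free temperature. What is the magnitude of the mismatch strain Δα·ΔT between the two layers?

5.58×10⁻³

epoxy: α = 33.2×10⁻⁶/°F × 9/5 = 59.8×10⁻⁶/K.
Δα = |12.1 − 59.8|×10⁻⁶/K = 47.7×10⁻⁶/K.
Mismatch strain = Δα·ΔT = 47.7×10⁻⁶ × 117.0 = 5.58×10⁻³.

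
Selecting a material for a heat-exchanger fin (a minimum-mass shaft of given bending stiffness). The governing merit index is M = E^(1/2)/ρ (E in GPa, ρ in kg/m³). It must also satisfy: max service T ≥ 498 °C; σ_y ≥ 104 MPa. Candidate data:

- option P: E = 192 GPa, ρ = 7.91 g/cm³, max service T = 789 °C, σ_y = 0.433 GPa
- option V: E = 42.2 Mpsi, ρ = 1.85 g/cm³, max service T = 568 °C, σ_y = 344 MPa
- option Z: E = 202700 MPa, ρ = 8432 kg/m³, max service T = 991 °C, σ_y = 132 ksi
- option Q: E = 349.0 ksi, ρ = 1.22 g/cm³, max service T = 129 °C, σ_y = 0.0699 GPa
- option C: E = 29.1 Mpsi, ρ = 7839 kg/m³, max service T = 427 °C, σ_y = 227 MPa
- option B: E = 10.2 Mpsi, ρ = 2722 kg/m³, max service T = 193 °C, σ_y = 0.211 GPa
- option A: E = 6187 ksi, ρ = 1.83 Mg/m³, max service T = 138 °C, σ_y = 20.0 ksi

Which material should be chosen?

option V

Screen on constraints: max service T ≥ 498 °C; σ_y ≥ 104 MPa. Survivors: option P, option V, option Z.
Normalizing units and computing the index:
  option P: E = 192.0 GPa, ρ = 7910 kg/m³
  option V: E = 291.0 GPa, ρ = 1850 kg/m³
  option Z: E = 202.7 GPa, ρ = 8432 kg/m³
  option V: M = 9.22×10⁻³
  option P: M = 1.75×10⁻³
  option Z: M = 1.69×10⁻³
Option V has the largest M.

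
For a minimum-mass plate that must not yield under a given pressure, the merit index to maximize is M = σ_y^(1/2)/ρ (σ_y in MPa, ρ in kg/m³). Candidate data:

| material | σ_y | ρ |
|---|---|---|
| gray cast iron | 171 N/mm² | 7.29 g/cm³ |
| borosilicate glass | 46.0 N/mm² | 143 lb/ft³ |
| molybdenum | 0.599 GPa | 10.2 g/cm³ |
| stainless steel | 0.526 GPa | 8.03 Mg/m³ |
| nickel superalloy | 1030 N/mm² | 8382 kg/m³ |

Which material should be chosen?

nickel superalloy

Normalizing units and computing the index:
  gray cast iron: σ_y = 171.0 MPa, ρ = 7290 kg/m³
  borosilicate glass: σ_y = 46.00 MPa, ρ = 2291 kg/m³
  molybdenum: σ_y = 599.0 MPa, ρ = 10200 kg/m³
  stainless steel: σ_y = 526.0 MPa, ρ = 8030 kg/m³
  nickel superalloy: σ_y = 1030 MPa, ρ = 8382 kg/m³
  nickel superalloy: M = 3.83×10⁻³
  borosilicate glass: M = 2.96×10⁻³
  stainless steel: M = 2.86×10⁻³
  molybdenum: M = 2.40×10⁻³
  gray cast iron: M = 1.79×10⁻³
Nickel superalloy ranks first.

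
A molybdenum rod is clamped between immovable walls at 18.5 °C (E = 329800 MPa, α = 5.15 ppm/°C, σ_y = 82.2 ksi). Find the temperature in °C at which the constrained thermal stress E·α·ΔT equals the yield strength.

E = 329800 MPa = 329.8 GPa.
σ_y = 82.2 ksi = 566.7 MPa.
E·α·ΔT = 566.7 MPa ⇒ ΔT = 566.7 / (329.8×10³ × 5.15×10⁻⁶) = 333.7 K.
T = 18.5 + 333.7 = 352.2 °C.

352 °C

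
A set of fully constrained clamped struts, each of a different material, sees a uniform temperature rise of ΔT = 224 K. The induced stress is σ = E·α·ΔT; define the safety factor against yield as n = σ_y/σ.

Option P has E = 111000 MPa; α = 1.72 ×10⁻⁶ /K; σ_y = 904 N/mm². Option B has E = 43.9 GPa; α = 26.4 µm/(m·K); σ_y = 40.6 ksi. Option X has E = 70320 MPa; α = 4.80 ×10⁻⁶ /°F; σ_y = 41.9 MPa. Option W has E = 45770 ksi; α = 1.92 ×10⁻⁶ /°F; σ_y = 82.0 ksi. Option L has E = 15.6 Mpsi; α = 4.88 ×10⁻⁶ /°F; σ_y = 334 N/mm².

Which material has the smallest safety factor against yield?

Per material, after unit conversion:
  option P: E = 111.0, α = 1.72, σ_y = 904.0 → σ = 42.8 MPa, n = 21.1
  option B: E = 43.90, α = 26.4, σ_y = 279.9 → σ = 260 MPa, n = 1.08
  option X: E = 70.32, α = 8.64, σ_y = 41.90 → σ = 136 MPa, n = 0.308
  option W: E = 315.6, α = 3.46, σ_y = 565.4 → σ = 244 MPa, n = 2.31
  option L: E = 107.6, α = 8.78, σ_y = 334.0 → σ = 212 MPa, n = 1.58
The minimum is option X at n = 0.308.

option X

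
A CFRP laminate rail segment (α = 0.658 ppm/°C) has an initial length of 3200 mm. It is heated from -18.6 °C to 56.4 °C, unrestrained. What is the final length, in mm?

ΔT = 56.4 − (-18.6) = 75.00 K.
ΔL = α·L₀·ΔT = 0.658×10⁻⁶ × 3200 mm × 75.00 K = 0.158 mm.
L = L₀ + ΔL = 3200 + 0.158 = 3200.2 mm.

3200.2 mm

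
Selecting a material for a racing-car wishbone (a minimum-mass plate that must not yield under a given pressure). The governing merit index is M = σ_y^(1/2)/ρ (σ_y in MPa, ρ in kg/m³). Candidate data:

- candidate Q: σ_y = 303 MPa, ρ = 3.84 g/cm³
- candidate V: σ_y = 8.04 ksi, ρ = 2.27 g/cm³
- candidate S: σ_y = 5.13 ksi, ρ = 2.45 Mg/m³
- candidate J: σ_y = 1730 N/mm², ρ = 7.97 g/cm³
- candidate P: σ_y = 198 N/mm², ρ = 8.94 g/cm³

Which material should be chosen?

candidate J

Convert each candidate to consistent units, then evaluate M:
  candidate Q: σ_y = 303.0 MPa, ρ = 3840 kg/m³
  candidate V: σ_y = 55.43 MPa, ρ = 2270 kg/m³
  candidate S: σ_y = 35.37 MPa, ρ = 2450 kg/m³
  candidate J: σ_y = 1730 MPa, ρ = 7970 kg/m³
  candidate P: σ_y = 198.0 MPa, ρ = 8940 kg/m³
  candidate J: M = 5.22×10⁻³
  candidate Q: M = 4.53×10⁻³
  candidate V: M = 3.28×10⁻³
  candidate S: M = 2.43×10⁻³
  candidate P: M = 1.57×10⁻³
Candidate J has the largest M.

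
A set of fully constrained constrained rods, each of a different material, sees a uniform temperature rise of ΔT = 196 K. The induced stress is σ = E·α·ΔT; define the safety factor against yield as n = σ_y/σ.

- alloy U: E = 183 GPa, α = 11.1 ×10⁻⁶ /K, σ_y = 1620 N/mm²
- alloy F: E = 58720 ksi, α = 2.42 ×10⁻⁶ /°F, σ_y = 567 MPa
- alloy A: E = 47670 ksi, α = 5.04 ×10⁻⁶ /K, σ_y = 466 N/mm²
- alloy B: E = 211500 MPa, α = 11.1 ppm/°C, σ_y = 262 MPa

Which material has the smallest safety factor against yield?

alloy B

Converting E to GPa, α to ×10⁻⁶/K, σ_y to MPa, then σ and n for each:
  alloy U: E = 183.0, α = 11.1, σ_y = 1620 → σ = 398 MPa, n = 4.07
  alloy F: E = 404.9, α = 4.36, σ_y = 567.0 → σ = 346 MPa, n = 1.64
  alloy A: E = 328.7, α = 5.04, σ_y = 466.0 → σ = 325 MPa, n = 1.44
  alloy B: E = 211.5, α = 11.1, σ_y = 262.0 → σ = 460 MPa, n = 0.569
The minimum is alloy B at n = 0.569.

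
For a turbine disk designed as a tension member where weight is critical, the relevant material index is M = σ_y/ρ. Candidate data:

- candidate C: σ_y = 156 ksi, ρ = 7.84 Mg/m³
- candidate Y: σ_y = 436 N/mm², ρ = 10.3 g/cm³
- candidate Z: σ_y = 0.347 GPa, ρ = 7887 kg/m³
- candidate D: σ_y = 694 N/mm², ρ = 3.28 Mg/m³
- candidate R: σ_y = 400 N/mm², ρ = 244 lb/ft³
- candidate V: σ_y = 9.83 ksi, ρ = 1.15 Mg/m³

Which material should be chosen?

candidate D

Putting every candidate on a common basis:
  candidate C: σ_y = 1076 MPa, ρ = 7840 kg/m³
  candidate Y: σ_y = 436.0 MPa, ρ = 10300 kg/m³
  candidate Z: σ_y = 347.0 MPa, ρ = 7887 kg/m³
  candidate D: σ_y = 694.0 MPa, ρ = 3280 kg/m³
  candidate R: σ_y = 400.0 MPa, ρ = 3909 kg/m³
  candidate V: σ_y = 67.78 MPa, ρ = 1150 kg/m³
  candidate D: M = 212 kN·m/kg
  candidate C: M = 137 kN·m/kg
  candidate R: M = 102 kN·m/kg
  candidate V: M = 58.9 kN·m/kg
  candidate Z: M = 44.0 kN·m/kg
  candidate Y: M = 42.3 kN·m/kg
The maximum is for candidate D.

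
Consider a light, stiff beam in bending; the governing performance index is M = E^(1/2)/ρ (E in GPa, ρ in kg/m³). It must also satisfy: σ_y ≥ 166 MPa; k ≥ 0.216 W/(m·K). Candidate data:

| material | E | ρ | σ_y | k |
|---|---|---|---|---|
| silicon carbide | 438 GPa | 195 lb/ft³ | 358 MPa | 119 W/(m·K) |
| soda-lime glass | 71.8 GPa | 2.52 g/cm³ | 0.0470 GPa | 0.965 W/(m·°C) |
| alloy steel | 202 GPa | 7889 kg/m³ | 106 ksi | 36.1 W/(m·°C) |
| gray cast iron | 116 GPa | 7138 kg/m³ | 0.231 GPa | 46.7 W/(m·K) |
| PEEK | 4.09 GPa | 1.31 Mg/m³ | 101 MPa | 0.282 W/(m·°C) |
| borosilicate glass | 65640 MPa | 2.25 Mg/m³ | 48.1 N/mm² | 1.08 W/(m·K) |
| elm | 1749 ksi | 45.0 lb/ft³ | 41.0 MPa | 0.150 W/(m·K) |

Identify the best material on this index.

silicon carbide

Screen on constraints: σ_y ≥ 166 MPa; k ≥ 0.216 W/(m·K). Survivors: silicon carbide, alloy steel, gray cast iron.
Convert each candidate to consistent units, then evaluate M:
  silicon carbide: E = 438.0 GPa, ρ = 3124 kg/m³
  alloy steel: E = 202.0 GPa, ρ = 7889 kg/m³
  gray cast iron: E = 116.0 GPa, ρ = 7138 kg/m³
  silicon carbide: M = 6.70×10⁻³
  alloy steel: M = 1.80×10⁻³
  gray cast iron: M = 1.51×10⁻³
Highest index: silicon carbide.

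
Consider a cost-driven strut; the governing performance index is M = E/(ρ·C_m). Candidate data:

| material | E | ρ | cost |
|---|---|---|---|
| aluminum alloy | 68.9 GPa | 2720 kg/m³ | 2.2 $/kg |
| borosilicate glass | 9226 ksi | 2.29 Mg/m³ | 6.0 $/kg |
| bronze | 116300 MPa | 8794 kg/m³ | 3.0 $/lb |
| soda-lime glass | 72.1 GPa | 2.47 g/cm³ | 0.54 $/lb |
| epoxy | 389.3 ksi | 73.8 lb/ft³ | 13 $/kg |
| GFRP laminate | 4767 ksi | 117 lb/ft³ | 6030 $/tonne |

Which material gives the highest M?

soda-lime glass

Putting every candidate on a common basis:
  aluminum alloy: E = 68.90 GPa, ρ = 2720 kg/m³, cost = 2.200 $/kg
  borosilicate glass: E = 63.61 GPa, ρ = 2290 kg/m³, cost = 6.000 $/kg
  bronze: E = 116.3 GPa, ρ = 8794 kg/m³, cost = 6.614 $/kg
  soda-lime glass: E = 72.10 GPa, ρ = 2470 kg/m³, cost = 1.190 $/kg
  epoxy: E = 2.684 GPa, ρ = 1182 kg/m³, cost = 13.00 $/kg
  GFRP laminate: E = 32.87 GPa, ρ = 1874 kg/m³, cost = 6.030 $/kg
  soda-lime glass: M = 24.5 MN·m per $
  aluminum alloy: M = 11.5 MN·m per $
  borosilicate glass: M = 4.63 MN·m per $
  GFRP laminate: M = 2.91 MN·m per $
  bronze: M = 2.00 MN·m per $
  epoxy: M = 0.175 MN·m per $
Soda-lime glass ranks first.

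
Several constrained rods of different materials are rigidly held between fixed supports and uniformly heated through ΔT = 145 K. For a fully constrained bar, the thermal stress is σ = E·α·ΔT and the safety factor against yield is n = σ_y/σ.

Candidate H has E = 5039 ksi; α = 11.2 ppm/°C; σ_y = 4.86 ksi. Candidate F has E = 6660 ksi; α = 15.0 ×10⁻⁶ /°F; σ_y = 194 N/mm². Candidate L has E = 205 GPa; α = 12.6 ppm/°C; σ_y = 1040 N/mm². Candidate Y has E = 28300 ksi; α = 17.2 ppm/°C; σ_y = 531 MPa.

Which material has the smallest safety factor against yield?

Converting E to GPa, α to ×10⁻⁶/K, σ_y to MPa, then σ and n for each:
  candidate H: E = 34.74, α = 11.2, σ_y = 33.51 → σ = 56.4 MPa, n = 0.594
  candidate F: E = 45.92, α = 27.0, σ_y = 194.0 → σ = 180 MPa, n = 1.08
  candidate L: E = 205.0, α = 12.6, σ_y = 1040 → σ = 375 MPa, n = 2.78
  candidate Y: E = 195.1, α = 17.2, σ_y = 531.0 → σ = 487 MPa, n = 1.09
Candidate H has the lowest safety factor, n = 0.594.

candidate H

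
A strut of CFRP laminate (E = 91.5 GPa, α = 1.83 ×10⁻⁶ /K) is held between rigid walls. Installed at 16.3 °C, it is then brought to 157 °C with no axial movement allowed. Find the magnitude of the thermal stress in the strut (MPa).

23.6 MPa

ΔT = 140.7 K. Constrained thermal stress σ = E·α·ΔT = 91.50×10³ MPa × 1.83×10⁻⁶ × 140.7 = 23.6 MPa (compressive).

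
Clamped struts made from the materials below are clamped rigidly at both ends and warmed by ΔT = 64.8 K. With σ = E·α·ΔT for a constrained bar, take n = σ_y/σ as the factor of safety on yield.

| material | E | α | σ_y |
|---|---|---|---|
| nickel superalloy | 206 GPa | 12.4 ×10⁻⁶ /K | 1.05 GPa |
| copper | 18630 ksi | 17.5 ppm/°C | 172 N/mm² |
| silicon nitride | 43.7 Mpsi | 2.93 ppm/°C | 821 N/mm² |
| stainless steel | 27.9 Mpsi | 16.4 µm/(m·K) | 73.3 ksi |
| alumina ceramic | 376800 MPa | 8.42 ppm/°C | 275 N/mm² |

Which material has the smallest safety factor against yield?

With everything in SI (GPa, ×10⁻⁶/K, MPa):
  nickel superalloy: E = 206.0, α = 12.4, σ_y = 1050 → σ = 166 MPa, n = 6.34
  copper: E = 128.4, α = 17.5, σ_y = 172.0 → σ = 146 MPa, n = 1.18
  silicon nitride: E = 301.3, α = 2.93, σ_y = 821.0 → σ = 57.2 MPa, n = 14.4
  stainless steel: E = 192.4, α = 16.4, σ_y = 505.4 → σ = 204 MPa, n = 2.47
  alumina ceramic: E = 376.8, α = 8.42, σ_y = 275.0 → σ = 206 MPa, n = 1.34
Smallest n: copper with n = 1.18.

copper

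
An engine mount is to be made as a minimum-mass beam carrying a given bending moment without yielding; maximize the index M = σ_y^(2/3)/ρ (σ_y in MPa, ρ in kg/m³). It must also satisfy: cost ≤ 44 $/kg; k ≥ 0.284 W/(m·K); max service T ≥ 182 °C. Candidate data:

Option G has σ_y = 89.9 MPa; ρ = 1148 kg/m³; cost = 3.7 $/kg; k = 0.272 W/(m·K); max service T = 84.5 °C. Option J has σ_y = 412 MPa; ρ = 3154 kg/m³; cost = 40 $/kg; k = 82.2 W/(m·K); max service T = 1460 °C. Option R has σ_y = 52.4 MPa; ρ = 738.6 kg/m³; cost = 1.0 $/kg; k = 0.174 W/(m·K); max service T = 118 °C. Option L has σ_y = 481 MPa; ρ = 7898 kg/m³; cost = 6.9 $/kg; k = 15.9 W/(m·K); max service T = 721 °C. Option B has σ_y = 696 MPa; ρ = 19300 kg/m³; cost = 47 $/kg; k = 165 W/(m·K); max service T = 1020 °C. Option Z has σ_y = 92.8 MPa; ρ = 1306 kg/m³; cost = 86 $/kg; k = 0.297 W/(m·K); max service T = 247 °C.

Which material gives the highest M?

Screen on constraints: cost ≤ 44 $/kg; k ≥ 0.284 W/(m·K); max service T ≥ 182 °C. Survivors: option J, option L.
Computing M directly (units already consistent):
  option J: M = 17.6×10⁻³
  option L: M = 7.77×10⁻³
Option J has the largest M.

option J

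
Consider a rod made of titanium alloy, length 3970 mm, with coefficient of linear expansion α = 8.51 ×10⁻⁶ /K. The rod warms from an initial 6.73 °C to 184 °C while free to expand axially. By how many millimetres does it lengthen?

5.99 mm

ΔT = 184 − 6.73 = 177.3 K.
ΔL = α·L₀·ΔT = 8.51×10⁻⁶ × 3970 mm × 177.3 K = 5.99 mm.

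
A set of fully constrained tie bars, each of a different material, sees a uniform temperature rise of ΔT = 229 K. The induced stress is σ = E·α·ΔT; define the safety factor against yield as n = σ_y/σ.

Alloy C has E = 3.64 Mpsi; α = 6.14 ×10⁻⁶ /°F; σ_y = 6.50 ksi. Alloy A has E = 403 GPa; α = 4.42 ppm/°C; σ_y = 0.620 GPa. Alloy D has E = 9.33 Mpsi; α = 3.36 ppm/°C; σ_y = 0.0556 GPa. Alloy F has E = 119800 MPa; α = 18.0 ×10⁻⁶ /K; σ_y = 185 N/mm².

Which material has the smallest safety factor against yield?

alloy F

With everything in SI (GPa, ×10⁻⁶/K, MPa):
  alloy C: E = 25.10, α = 11.1, σ_y = 44.82 → σ = 63.5 MPa, n = 0.706
  alloy A: E = 403.0, α = 4.42, σ_y = 620.0 → σ = 408 MPa, n = 1.52
  alloy D: E = 64.33, α = 3.36, σ_y = 55.60 → σ = 49.5 MPa, n = 1.12
  alloy F: E = 119.8, α = 18.0, σ_y = 185.0 → σ = 494 MPa, n = 0.375
Smallest n: alloy F with n = 0.375.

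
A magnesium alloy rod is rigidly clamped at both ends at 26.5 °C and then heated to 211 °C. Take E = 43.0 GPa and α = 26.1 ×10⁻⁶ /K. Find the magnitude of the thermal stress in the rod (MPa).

207 MPa

ΔT = 184.5 K. Constrained thermal stress σ = E·α·ΔT = 43.00×10³ MPa × 26.1×10⁻⁶ × 184.5 = 207 MPa (compressive).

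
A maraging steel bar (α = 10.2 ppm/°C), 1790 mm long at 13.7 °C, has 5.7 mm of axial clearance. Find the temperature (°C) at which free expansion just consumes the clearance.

α·L₀·ΔT = 5.7 mm ⇒ ΔT = 5.7 / (10.2×10⁻⁶ × 1790.0) = 312.2 K.
T = 13.7 + 312.2 = 325.9 °C.

326 °C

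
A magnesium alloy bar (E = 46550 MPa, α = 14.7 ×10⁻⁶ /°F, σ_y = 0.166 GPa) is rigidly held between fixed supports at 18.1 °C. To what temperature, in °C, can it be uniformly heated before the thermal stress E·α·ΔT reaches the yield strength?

153 °C

E = 46550 MPa = 46.55 GPa.
α = 14.7×10⁻⁶/°F × 9/5 = 26.5×10⁻⁶/K.
σ_y = 0.166 GPa = 166.0 MPa.
E·α·ΔT = 166.0 MPa ⇒ ΔT = 166.0 / (46.55×10³ × 26.5×10⁻⁶) = 134.8 K.
T = 18.1 + 134.8 = 152.9 °C.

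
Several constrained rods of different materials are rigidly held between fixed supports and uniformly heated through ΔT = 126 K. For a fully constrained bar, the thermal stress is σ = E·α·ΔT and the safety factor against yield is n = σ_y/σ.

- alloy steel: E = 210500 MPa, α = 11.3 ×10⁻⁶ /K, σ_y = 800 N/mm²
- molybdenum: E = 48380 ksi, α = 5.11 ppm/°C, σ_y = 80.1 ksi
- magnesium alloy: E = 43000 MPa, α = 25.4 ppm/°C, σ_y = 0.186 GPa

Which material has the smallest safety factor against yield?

magnesium alloy

Per material, after unit conversion:
  alloy steel: E = 210.5, α = 11.3, σ_y = 800.0 → σ = 300 MPa, n = 2.67
  molybdenum: E = 333.6, α = 5.11, σ_y = 552.3 → σ = 215 MPa, n = 2.57
  magnesium alloy: E = 43.00, α = 25.4, σ_y = 186.0 → σ = 138 MPa, n = 1.35
The minimum is magnesium alloy at n = 1.35.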